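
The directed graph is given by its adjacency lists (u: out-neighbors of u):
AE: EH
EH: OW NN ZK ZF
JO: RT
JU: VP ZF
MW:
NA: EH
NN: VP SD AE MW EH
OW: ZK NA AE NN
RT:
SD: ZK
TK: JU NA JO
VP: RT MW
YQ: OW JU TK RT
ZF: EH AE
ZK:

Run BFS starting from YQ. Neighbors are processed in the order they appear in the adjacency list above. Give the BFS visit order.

Visit YQ; enqueue OW, JU, TK, RT → queue [OW, JU, TK, RT]
Visit OW; enqueue ZK, NA, AE, NN → queue [JU, TK, RT, ZK, NA, AE, NN]
Visit JU; enqueue VP, ZF → queue [TK, RT, ZK, NA, AE, NN, VP, ZF]
Visit TK; enqueue JO → queue [RT, ZK, NA, AE, NN, VP, ZF, JO]
Visit RT → queue [ZK, NA, AE, NN, VP, ZF, JO]
Visit ZK → queue [NA, AE, NN, VP, ZF, JO]
Visit NA; enqueue EH → queue [AE, NN, VP, ZF, JO, EH]
Visit AE → queue [NN, VP, ZF, JO, EH]
Visit NN; enqueue SD, MW → queue [VP, ZF, JO, EH, SD, MW]
Visit VP → queue [ZF, JO, EH, SD, MW]
Visit ZF → queue [JO, EH, SD, MW]
Visit JO → queue [EH, SD, MW]
Visit EH → queue [SD, MW]
Visit SD → queue [MW]
Visit MW → queue []

YQ → OW → JU → TK → RT → ZK → NA → AE → NN → VP → ZF → JO → EH → SD → MW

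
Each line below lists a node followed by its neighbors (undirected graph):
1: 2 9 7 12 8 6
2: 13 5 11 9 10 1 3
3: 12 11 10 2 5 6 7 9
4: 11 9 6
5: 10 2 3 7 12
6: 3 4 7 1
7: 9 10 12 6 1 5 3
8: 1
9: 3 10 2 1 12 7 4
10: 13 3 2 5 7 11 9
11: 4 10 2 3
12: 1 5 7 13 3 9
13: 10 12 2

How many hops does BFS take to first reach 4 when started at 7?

2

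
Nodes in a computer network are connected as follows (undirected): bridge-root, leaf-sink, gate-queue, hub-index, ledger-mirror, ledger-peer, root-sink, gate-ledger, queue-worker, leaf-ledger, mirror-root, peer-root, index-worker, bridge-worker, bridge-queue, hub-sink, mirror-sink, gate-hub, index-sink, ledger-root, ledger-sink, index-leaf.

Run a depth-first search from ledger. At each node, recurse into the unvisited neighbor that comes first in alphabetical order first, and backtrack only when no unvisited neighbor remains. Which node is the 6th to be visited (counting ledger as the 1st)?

sink

Visit ledger
ledger → gate
gate → hub
hub → index
index → leaf
leaf → sink
sink → mirror
mirror → root
root → bridge
bridge → queue
queue → worker
root → peer

Visit order: ledger, gate, hub, index, leaf, sink, mirror, root, bridge, queue, worker, peer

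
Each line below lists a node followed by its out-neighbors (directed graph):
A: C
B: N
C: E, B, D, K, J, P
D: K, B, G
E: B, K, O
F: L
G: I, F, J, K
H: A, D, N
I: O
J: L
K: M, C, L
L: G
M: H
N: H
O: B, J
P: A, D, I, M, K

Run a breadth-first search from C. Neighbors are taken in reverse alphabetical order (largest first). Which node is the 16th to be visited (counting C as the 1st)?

F

Visit C; enqueue P, K, J, E, D, B → queue [P, K, J, E, D, B]
Visit P; enqueue M, I, A → queue [K, J, E, D, B, M, I, A]
Visit K; enqueue L → queue [J, E, D, B, M, I, A, L]
Visit J → queue [E, D, B, M, I, A, L]
Visit E; enqueue O → queue [D, B, M, I, A, L, O]
Visit D; enqueue G → queue [B, M, I, A, L, O, G]
Visit B; enqueue N → queue [M, I, A, L, O, G, N]
Visit M; enqueue H → queue [I, A, L, O, G, N, H]
Visit I → queue [A, L, O, G, N, H]
Visit A → queue [L, O, G, N, H]
Visit L → queue [O, G, N, H]
Visit O → queue [G, N, H]
Visit G; enqueue F → queue [N, H, F]
Visit N → queue [H, F]
Visit H → queue [F]
Visit F → queue []

Visit order: C, P, K, J, E, D, B, M, I, A, L, O, G, N, H, F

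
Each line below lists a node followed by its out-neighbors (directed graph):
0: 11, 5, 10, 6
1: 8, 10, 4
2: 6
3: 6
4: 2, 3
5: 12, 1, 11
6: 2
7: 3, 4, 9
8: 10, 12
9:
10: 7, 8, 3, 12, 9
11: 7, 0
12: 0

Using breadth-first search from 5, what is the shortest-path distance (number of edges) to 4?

Level 0: 5
Level 1: 1, 11, 12
Level 2: 0, 4, 7, 8, 10
Level 3: 2, 3, 6, 9
4 first appears at level 2.

2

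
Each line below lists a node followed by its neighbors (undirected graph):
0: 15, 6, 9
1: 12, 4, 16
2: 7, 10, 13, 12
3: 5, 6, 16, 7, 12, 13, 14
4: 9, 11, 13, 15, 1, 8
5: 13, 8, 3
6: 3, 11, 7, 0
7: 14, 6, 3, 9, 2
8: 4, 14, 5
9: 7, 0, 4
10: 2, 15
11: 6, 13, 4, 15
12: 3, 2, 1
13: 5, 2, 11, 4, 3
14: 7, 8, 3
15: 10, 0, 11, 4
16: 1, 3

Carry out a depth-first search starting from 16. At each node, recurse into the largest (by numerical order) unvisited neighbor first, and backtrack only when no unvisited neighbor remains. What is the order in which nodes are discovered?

Visit 16
16 → 3
3 → 14
14 → 8
8 → 5
5 → 13
13 → 11
11 → 15
15 → 10
10 → 2
2 → 12
12 → 1
1 → 4
4 → 9
9 → 7
7 → 6
6 → 0

16 3 14 8 5 13 11 15 10 2 12 1 4 9 7 6 0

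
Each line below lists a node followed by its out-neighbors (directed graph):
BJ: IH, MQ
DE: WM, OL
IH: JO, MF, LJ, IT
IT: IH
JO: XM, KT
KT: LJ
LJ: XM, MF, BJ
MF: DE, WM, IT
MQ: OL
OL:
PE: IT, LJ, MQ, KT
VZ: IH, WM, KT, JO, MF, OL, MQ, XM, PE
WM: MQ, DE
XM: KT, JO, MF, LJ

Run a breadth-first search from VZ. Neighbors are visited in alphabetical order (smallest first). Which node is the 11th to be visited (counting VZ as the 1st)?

IT

Visit VZ; enqueue IH, JO, KT, MF, MQ, OL, PE, WM, XM → queue [IH, JO, KT, MF, MQ, OL, PE, WM, XM]
Visit IH; enqueue IT, LJ → queue [JO, KT, MF, MQ, OL, PE, WM, XM, IT, LJ]
Visit JO → queue [KT, MF, MQ, OL, PE, WM, XM, IT, LJ]
Visit KT → queue [MF, MQ, OL, PE, WM, XM, IT, LJ]
Visit MF; enqueue DE → queue [MQ, OL, PE, WM, XM, IT, LJ, DE]
Visit MQ → queue [OL, PE, WM, XM, IT, LJ, DE]
Visit OL → queue [PE, WM, XM, IT, LJ, DE]
Visit PE → queue [WM, XM, IT, LJ, DE]
Visit WM → queue [XM, IT, LJ, DE]
Visit XM → queue [IT, LJ, DE]
Visit IT → queue [LJ, DE]
Visit LJ; enqueue BJ → queue [DE, BJ]
Visit DE → queue [BJ]
Visit BJ → queue []

Visit order: VZ, IH, JO, KT, MF, MQ, OL, PE, WM, XM, IT, LJ, DE, BJ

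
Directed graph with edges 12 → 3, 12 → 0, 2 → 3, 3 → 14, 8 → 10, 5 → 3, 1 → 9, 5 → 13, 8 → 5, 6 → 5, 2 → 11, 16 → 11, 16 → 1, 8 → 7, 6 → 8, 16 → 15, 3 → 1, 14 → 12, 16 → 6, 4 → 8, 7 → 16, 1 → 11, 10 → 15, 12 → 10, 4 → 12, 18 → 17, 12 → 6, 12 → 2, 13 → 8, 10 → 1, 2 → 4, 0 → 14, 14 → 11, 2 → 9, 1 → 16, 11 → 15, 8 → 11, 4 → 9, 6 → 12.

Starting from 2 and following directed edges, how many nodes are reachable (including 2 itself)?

BFS from 2 visits: 2, 11, 9, 4, 3, 15, 12, 8, 14, 1, 10, 6, 0, 7, 5, 16, 13
Reachable nodes: 17 of 19 total.

17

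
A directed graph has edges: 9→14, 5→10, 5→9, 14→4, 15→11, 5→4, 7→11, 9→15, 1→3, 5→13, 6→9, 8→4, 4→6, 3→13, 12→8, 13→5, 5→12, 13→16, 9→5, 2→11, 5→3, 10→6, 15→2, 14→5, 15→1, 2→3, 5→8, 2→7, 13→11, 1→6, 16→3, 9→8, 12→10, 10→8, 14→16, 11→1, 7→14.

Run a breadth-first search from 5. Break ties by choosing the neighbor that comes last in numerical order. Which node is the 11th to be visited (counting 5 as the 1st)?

6

Visit 5; enqueue 13, 12, 10, 9, 8, 4, 3 → queue [13, 12, 10, 9, 8, 4, 3]
Visit 13; enqueue 16, 11 → queue [12, 10, 9, 8, 4, 3, 16, 11]
Visit 12 → queue [10, 9, 8, 4, 3, 16, 11]
Visit 10; enqueue 6 → queue [9, 8, 4, 3, 16, 11, 6]
Visit 9; enqueue 15, 14 → queue [8, 4, 3, 16, 11, 6, 15, 14]
Visit 8 → queue [4, 3, 16, 11, 6, 15, 14]
Visit 4 → queue [3, 16, 11, 6, 15, 14]
Visit 3 → queue [16, 11, 6, 15, 14]
Visit 16 → queue [11, 6, 15, 14]
Visit 11; enqueue 1 → queue [6, 15, 14, 1]
Visit 6 → queue [15, 14, 1]
Visit 15; enqueue 2 → queue [14, 1, 2]
Visit 14 → queue [1, 2]
Visit 1 → queue [2]
Visit 2; enqueue 7 → queue [7]
Visit 7 → queue []

Visit order: 5, 13, 12, 10, 9, 8, 4, 3, 16, 11, 6, 15, 14, 1, 2, 7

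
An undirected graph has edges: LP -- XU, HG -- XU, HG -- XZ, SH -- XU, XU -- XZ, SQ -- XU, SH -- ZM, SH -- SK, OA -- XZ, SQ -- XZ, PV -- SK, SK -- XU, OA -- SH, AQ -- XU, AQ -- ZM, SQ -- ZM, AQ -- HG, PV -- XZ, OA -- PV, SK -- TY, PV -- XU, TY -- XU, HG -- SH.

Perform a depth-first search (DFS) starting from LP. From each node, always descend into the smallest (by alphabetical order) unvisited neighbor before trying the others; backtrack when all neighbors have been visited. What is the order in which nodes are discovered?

LP → XU → AQ → HG → SH → OA → PV → SK → TY → XZ → SQ → ZM

Visit LP
LP → XU
XU → AQ
AQ → HG
HG → SH
SH → OA
OA → PV
PV → SK
SK → TY
PV → XZ
XZ → SQ
SQ → ZM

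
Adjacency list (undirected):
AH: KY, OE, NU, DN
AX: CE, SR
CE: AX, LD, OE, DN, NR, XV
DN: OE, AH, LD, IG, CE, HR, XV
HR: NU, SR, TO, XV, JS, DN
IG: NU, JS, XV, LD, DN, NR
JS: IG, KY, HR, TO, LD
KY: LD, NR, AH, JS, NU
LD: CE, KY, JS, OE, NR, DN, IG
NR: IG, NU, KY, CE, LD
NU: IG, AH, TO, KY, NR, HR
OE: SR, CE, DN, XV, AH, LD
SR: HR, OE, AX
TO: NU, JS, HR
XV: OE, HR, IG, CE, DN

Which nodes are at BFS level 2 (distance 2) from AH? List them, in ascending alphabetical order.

CE, HR, IG, JS, LD, NR, SR, TO, XV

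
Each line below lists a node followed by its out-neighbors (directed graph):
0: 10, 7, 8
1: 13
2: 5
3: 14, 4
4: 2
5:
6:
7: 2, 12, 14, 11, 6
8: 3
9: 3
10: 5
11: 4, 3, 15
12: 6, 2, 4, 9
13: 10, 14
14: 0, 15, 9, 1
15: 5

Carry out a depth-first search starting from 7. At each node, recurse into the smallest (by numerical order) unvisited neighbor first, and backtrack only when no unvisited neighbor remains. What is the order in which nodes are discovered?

7, 2, 5, 6, 11, 3, 4, 14, 0, 8, 10, 1, 13, 9, 15, 12

Visit 7
7 → 2
2 → 5
7 → 6
7 → 11
11 → 3
3 → 4
3 → 14
14 → 0
0 → 8
0 → 10
14 → 1
1 → 13
14 → 9
14 → 15
7 → 12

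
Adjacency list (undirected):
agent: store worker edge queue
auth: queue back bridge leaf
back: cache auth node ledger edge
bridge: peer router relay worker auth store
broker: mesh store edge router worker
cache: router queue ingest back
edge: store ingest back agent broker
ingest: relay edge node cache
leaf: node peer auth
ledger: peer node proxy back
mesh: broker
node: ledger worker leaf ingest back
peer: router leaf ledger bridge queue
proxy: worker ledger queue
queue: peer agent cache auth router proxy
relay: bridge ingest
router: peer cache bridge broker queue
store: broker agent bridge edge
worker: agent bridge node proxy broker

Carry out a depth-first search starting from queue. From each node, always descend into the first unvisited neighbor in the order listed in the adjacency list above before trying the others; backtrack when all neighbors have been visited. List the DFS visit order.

Visit queue
queue → peer
peer → router
router → cache
cache → ingest
ingest → relay
relay → bridge
bridge → worker
worker → agent
agent → store
store → broker
broker → mesh
broker → edge
edge → back
back → auth
auth → leaf
leaf → node
node → ledger
ledger → proxy

queue → peer → router → cache → ingest → relay → bridge → worker → agent → store → broker → mesh → edge → back → auth → leaf → node → ledger → proxy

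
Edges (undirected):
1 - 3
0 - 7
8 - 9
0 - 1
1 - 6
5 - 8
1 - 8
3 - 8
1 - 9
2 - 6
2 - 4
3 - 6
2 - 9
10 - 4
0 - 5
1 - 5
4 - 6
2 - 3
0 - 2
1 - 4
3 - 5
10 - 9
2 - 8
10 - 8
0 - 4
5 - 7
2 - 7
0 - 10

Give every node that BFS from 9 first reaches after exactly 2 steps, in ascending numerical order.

Level 0: 9
Level 1: 1, 2, 8, 10
Level 2: 0, 3, 4, 5, 6, 7

0, 3, 4, 5, 6, 7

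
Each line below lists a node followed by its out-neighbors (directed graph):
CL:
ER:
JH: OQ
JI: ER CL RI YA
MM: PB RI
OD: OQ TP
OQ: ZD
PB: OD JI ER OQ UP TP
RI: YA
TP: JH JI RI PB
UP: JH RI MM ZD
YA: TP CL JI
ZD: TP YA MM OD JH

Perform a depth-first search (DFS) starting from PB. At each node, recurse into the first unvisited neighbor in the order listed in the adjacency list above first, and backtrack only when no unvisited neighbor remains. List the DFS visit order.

PB OD OQ ZD TP JH JI ER CL RI YA MM UP

Visit PB
PB → OD
OD → OQ
OQ → ZD
ZD → TP
TP → JH
TP → JI
JI → ER
JI → CL
JI → RI
RI → YA
ZD → MM
PB → UP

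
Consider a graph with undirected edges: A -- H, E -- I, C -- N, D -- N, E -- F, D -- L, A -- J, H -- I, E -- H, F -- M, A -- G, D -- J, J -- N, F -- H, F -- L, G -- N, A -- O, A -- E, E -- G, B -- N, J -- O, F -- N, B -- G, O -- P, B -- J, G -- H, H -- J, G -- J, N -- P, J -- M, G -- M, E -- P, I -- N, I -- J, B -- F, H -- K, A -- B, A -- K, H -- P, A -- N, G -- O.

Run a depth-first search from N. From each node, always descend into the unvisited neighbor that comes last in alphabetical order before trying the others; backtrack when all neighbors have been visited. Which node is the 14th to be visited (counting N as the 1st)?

D

Visit N
N → P
P → O
O → J
J → M
M → G
G → H
H → K
K → A
A → E
E → I
E → F
F → L
L → D
F → B
N → C

Visit order: N, P, O, J, M, G, H, K, A, E, I, F, L, D, B, C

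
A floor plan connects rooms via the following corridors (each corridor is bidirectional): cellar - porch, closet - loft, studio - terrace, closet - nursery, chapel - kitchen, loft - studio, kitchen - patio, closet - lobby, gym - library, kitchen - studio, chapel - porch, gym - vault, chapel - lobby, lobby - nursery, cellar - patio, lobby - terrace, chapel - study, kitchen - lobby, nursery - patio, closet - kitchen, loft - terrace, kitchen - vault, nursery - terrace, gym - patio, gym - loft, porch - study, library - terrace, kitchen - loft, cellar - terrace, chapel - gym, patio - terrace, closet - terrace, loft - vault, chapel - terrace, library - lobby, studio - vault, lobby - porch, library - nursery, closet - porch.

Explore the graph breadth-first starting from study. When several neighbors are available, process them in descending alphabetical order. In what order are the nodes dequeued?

study porch chapel lobby closet cellar terrace kitchen gym nursery library loft patio studio vault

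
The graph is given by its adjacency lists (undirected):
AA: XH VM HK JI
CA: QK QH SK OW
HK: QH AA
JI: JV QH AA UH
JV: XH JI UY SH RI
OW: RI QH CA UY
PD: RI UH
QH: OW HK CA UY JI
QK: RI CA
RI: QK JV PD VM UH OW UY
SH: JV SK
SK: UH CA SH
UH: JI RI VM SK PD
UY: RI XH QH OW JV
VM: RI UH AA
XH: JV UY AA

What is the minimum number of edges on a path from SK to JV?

2

Level 0: SK
Level 1: CA, SH, UH
Level 2: JI, JV, OW, PD, QH, QK, RI, VM
Level 3: AA, HK, UY, XH
JV first appears at level 2.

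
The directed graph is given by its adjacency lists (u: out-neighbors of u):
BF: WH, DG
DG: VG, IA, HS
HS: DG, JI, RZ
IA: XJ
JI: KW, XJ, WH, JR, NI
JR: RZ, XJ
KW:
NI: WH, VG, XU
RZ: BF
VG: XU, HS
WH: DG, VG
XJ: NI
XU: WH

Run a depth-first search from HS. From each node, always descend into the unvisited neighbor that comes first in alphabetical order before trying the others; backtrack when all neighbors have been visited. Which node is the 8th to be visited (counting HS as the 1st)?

WH

Visit HS
HS → DG
DG → IA
IA → XJ
XJ → NI
NI → VG
VG → XU
XU → WH
HS → JI
JI → JR
JR → RZ
RZ → BF
JI → KW

Visit order: HS, DG, IA, XJ, NI, VG, XU, WH, JI, JR, RZ, BF, KW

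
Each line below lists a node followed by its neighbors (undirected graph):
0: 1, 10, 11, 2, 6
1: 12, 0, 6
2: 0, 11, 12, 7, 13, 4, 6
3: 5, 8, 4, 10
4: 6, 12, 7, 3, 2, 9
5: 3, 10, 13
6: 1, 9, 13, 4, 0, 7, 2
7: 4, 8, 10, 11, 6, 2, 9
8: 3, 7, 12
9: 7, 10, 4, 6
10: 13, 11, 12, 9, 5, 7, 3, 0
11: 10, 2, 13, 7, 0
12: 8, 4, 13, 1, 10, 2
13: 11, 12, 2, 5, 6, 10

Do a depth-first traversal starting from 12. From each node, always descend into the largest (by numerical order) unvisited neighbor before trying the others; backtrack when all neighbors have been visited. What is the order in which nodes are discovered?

12, 13, 11, 10, 9, 7, 8, 3, 5, 4, 6, 2, 0, 1

Visit 12
12 → 13
13 → 11
11 → 10
10 → 9
9 → 7
7 → 8
8 → 3
3 → 5
3 → 4
4 → 6
6 → 2
2 → 0
0 → 1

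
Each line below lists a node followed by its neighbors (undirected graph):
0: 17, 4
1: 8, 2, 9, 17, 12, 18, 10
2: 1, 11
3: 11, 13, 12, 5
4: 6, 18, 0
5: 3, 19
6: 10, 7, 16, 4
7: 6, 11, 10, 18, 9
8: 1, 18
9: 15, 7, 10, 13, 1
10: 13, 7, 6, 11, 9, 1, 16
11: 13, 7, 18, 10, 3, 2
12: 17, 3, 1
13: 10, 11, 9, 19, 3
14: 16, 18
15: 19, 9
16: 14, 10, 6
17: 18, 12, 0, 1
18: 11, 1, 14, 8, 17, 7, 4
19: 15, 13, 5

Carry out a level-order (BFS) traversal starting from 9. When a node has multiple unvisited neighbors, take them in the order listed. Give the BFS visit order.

Visit 9; enqueue 15, 7, 10, 13, 1 → queue [15, 7, 10, 13, 1]
Visit 15; enqueue 19 → queue [7, 10, 13, 1, 19]
Visit 7; enqueue 6, 11, 18 → queue [10, 13, 1, 19, 6, 11, 18]
Visit 10; enqueue 16 → queue [13, 1, 19, 6, 11, 18, 16]
Visit 13; enqueue 3 → queue [1, 19, 6, 11, 18, 16, 3]
Visit 1; enqueue 8, 2, 17, 12 → queue [19, 6, 11, 18, 16, 3, 8, 2, 17, 12]
Visit 19; enqueue 5 → queue [6, 11, 18, 16, 3, 8, 2, 17, 12, 5]
Visit 6; enqueue 4 → queue [11, 18, 16, 3, 8, 2, 17, 12, 5, 4]
Visit 11 → queue [18, 16, 3, 8, 2, 17, 12, 5, 4]
Visit 18; enqueue 14 → queue [16, 3, 8, 2, 17, 12, 5, 4, 14]
Visit 16 → queue [3, 8, 2, 17, 12, 5, 4, 14]
Visit 3 → queue [8, 2, 17, 12, 5, 4, 14]
Visit 8 → queue [2, 17, 12, 5, 4, 14]
Visit 2 → queue [17, 12, 5, 4, 14]
Visit 17; enqueue 0 → queue [12, 5, 4, 14, 0]
Visit 12 → queue [5, 4, 14, 0]
Visit 5 → queue [4, 14, 0]
Visit 4 → queue [14, 0]
Visit 14 → queue [0]
Visit 0 → queue []

9, 15, 7, 10, 13, 1, 19, 6, 11, 18, 16, 3, 8, 2, 17, 12, 5, 4, 14, 0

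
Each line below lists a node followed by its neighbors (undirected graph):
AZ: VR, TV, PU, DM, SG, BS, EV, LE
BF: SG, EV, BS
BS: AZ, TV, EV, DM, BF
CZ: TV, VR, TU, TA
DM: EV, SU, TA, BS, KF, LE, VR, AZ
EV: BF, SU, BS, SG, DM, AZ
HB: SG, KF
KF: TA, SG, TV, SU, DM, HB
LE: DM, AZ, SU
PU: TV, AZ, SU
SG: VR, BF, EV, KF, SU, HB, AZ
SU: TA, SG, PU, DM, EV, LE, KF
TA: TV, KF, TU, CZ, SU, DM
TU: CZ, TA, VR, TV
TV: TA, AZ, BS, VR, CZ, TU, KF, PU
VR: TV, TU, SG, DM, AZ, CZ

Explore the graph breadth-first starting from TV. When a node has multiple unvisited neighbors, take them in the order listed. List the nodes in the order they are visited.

Visit TV; enqueue TA, AZ, BS, VR, CZ, TU, KF, PU → queue [TA, AZ, BS, VR, CZ, TU, KF, PU]
Visit TA; enqueue SU, DM → queue [AZ, BS, VR, CZ, TU, KF, PU, SU, DM]
Visit AZ; enqueue SG, EV, LE → queue [BS, VR, CZ, TU, KF, PU, SU, DM, SG, EV, LE]
Visit BS; enqueue BF → queue [VR, CZ, TU, KF, PU, SU, DM, SG, EV, LE, BF]
Visit VR → queue [CZ, TU, KF, PU, SU, DM, SG, EV, LE, BF]
Visit CZ → queue [TU, KF, PU, SU, DM, SG, EV, LE, BF]
Visit TU → queue [KF, PU, SU, DM, SG, EV, LE, BF]
Visit KF; enqueue HB → queue [PU, SU, DM, SG, EV, LE, BF, HB]
Visit PU → queue [SU, DM, SG, EV, LE, BF, HB]
Visit SU → queue [DM, SG, EV, LE, BF, HB]
Visit DM → queue [SG, EV, LE, BF, HB]
Visit SG → queue [EV, LE, BF, HB]
Visit EV → queue [LE, BF, HB]
Visit LE → queue [BF, HB]
Visit BF → queue [HB]
Visit HB → queue []

TV TA AZ BS VR CZ TU KF PU SU DM SG EV LE BF HB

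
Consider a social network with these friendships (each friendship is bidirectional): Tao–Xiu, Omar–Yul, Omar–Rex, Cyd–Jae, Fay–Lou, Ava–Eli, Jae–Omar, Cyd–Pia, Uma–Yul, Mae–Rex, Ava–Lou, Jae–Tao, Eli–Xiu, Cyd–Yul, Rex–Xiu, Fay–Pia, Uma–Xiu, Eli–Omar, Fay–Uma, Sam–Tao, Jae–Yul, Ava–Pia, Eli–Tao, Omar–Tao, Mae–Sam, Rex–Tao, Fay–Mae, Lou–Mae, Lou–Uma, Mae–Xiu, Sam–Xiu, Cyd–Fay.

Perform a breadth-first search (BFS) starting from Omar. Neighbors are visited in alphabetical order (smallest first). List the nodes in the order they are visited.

Visit Omar; enqueue Eli, Jae, Rex, Tao, Yul → queue [Eli, Jae, Rex, Tao, Yul]
Visit Eli; enqueue Ava, Xiu → queue [Jae, Rex, Tao, Yul, Ava, Xiu]
Visit Jae; enqueue Cyd → queue [Rex, Tao, Yul, Ava, Xiu, Cyd]
Visit Rex; enqueue Mae → queue [Tao, Yul, Ava, Xiu, Cyd, Mae]
Visit Tao; enqueue Sam → queue [Yul, Ava, Xiu, Cyd, Mae, Sam]
Visit Yul; enqueue Uma → queue [Ava, Xiu, Cyd, Mae, Sam, Uma]
Visit Ava; enqueue Lou, Pia → queue [Xiu, Cyd, Mae, Sam, Uma, Lou, Pia]
Visit Xiu → queue [Cyd, Mae, Sam, Uma, Lou, Pia]
Visit Cyd; enqueue Fay → queue [Mae, Sam, Uma, Lou, Pia, Fay]
Visit Mae → queue [Sam, Uma, Lou, Pia, Fay]
Visit Sam → queue [Uma, Lou, Pia, Fay]
Visit Uma → queue [Lou, Pia, Fay]
Visit Lou → queue [Pia, Fay]
Visit Pia → queue [Fay]
Visit Fay → queue []

Omar, Eli, Jae, Rex, Tao, Yul, Ava, Xiu, Cyd, Mae, Sam, Uma, Lou, Pia, Fay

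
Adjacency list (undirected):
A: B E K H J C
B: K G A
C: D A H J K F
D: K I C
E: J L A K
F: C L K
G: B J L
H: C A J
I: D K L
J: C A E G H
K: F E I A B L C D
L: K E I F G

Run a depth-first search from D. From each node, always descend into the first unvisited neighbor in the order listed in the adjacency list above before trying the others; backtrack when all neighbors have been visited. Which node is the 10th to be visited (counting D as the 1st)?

Visit D
D → K
K → F
F → C
C → A
A → B
B → G
G → J
J → E
E → L
L → I
J → H

Visit order: D, K, F, C, A, B, G, J, E, L, I, H

L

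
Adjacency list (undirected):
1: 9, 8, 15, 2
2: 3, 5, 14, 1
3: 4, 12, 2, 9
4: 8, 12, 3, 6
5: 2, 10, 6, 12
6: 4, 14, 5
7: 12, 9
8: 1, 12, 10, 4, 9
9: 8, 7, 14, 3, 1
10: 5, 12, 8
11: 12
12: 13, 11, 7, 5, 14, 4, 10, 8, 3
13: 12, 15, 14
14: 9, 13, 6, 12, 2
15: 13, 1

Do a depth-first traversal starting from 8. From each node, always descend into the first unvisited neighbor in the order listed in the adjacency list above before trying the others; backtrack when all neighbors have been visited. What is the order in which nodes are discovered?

8, 1, 9, 7, 12, 13, 15, 14, 6, 4, 3, 2, 5, 10, 11

Visit 8
8 → 1
1 → 9
9 → 7
7 → 12
12 → 13
13 → 15
13 → 14
14 → 6
6 → 4
4 → 3
3 → 2
2 → 5
5 → 10
12 → 11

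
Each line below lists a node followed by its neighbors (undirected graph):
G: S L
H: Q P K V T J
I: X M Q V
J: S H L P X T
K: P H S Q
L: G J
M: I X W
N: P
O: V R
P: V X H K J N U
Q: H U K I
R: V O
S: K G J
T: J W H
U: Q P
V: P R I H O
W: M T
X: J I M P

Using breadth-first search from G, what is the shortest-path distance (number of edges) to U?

4

Level 0: G
Level 1: L, S
Level 2: J, K
Level 3: H, P, Q, T, X
Level 4: I, M, N, U, V, W
Level 5: O, R
U first appears at level 4.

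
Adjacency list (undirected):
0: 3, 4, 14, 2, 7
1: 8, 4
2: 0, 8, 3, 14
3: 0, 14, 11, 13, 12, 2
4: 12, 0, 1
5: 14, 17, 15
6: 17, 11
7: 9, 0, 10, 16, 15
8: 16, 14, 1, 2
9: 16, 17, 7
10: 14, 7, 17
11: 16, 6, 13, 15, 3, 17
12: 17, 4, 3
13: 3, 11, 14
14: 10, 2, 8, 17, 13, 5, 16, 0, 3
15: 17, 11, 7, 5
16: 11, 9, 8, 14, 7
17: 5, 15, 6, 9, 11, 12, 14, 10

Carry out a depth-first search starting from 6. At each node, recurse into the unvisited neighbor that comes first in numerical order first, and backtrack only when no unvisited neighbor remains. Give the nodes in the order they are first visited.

Visit 6
6 → 11
11 → 3
3 → 0
0 → 2
2 → 8
8 → 1
1 → 4
4 → 12
12 → 17
17 → 5
5 → 14
14 → 10
10 → 7
7 → 9
9 → 16
7 → 15
14 → 13

6 11 3 0 2 8 1 4 12 17 5 14 10 7 9 16 15 13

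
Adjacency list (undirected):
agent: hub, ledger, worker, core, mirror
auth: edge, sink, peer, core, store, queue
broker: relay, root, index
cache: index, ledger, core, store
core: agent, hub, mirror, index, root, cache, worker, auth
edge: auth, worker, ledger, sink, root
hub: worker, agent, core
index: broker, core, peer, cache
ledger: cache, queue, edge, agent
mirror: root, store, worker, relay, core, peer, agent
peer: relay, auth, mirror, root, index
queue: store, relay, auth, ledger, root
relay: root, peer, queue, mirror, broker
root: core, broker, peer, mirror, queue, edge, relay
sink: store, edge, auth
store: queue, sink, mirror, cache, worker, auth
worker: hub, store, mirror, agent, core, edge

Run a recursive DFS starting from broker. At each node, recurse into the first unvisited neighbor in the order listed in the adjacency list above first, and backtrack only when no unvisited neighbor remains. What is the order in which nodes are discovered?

broker, relay, root, core, agent, hub, worker, store, queue, auth, edge, ledger, cache, index, peer, mirror, sink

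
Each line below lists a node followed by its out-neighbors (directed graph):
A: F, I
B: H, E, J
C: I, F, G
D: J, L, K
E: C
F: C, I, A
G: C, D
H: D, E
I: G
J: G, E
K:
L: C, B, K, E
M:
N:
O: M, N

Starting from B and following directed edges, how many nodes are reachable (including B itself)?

12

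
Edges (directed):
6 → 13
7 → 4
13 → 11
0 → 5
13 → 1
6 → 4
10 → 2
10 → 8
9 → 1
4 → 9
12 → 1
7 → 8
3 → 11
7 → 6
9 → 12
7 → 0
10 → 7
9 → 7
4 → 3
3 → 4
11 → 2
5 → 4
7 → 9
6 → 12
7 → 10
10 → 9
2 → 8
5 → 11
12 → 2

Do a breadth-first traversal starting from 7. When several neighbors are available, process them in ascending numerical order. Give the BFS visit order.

Visit 7; enqueue 0, 4, 6, 8, 9, 10 → queue [0, 4, 6, 8, 9, 10]
Visit 0; enqueue 5 → queue [4, 6, 8, 9, 10, 5]
Visit 4; enqueue 3 → queue [6, 8, 9, 10, 5, 3]
Visit 6; enqueue 12, 13 → queue [8, 9, 10, 5, 3, 12, 13]
Visit 8 → queue [9, 10, 5, 3, 12, 13]
Visit 9; enqueue 1 → queue [10, 5, 3, 12, 13, 1]
Visit 10; enqueue 2 → queue [5, 3, 12, 13, 1, 2]
Visit 5; enqueue 11 → queue [3, 12, 13, 1, 2, 11]
Visit 3 → queue [12, 13, 1, 2, 11]
Visit 12 → queue [13, 1, 2, 11]
Visit 13 → queue [1, 2, 11]
Visit 1 → queue [2, 11]
Visit 2 → queue [11]
Visit 11 → queue []

7 → 0 → 4 → 6 → 8 → 9 → 10 → 5 → 3 → 12 → 13 → 1 → 2 → 11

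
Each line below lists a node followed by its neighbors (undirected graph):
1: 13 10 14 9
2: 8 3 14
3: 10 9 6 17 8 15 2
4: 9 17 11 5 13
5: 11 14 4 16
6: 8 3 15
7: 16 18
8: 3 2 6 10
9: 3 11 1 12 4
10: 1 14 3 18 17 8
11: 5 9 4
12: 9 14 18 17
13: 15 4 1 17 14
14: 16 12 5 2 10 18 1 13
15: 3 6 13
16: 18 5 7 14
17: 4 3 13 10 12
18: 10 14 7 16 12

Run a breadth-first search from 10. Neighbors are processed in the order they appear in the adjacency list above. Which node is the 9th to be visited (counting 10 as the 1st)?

Visit 10; enqueue 1, 14, 3, 18, 17, 8 → queue [1, 14, 3, 18, 17, 8]
Visit 1; enqueue 13, 9 → queue [14, 3, 18, 17, 8, 13, 9]
Visit 14; enqueue 16, 12, 5, 2 → queue [3, 18, 17, 8, 13, 9, 16, 12, 5, 2]
Visit 3; enqueue 6, 15 → queue [18, 17, 8, 13, 9, 16, 12, 5, 2, 6, 15]
Visit 18; enqueue 7 → queue [17, 8, 13, 9, 16, 12, 5, 2, 6, 15, 7]
Visit 17; enqueue 4 → queue [8, 13, 9, 16, 12, 5, 2, 6, 15, 7, 4]
Visit 8 → queue [13, 9, 16, 12, 5, 2, 6, 15, 7, 4]
Visit 13 → queue [9, 16, 12, 5, 2, 6, 15, 7, 4]
Visit 9; enqueue 11 → queue [16, 12, 5, 2, 6, 15, 7, 4, 11]
Visit 16 → queue [12, 5, 2, 6, 15, 7, 4, 11]
Visit 12 → queue [5, 2, 6, 15, 7, 4, 11]
Visit 5 → queue [2, 6, 15, 7, 4, 11]
Visit 2 → queue [6, 15, 7, 4, 11]
Visit 6 → queue [15, 7, 4, 11]
Visit 15 → queue [7, 4, 11]
Visit 7 → queue [4, 11]
Visit 4 → queue [11]
Visit 11 → queue []

Visit order: 10, 1, 14, 3, 18, 17, 8, 13, 9, 16, 12, 5, 2, 6, 15, 7, 4, 11

9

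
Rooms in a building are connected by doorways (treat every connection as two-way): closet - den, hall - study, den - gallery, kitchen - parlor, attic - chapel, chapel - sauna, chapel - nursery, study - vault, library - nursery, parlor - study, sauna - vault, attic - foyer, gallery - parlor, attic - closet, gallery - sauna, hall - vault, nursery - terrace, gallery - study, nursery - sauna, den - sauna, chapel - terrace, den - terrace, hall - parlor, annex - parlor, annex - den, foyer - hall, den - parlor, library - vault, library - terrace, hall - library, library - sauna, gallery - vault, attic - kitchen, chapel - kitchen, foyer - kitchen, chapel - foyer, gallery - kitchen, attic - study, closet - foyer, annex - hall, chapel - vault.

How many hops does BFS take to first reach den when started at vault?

Level 0: vault
Level 1: chapel, gallery, hall, library, sauna, study
Level 2: annex, attic, den, foyer, kitchen, nursery, parlor, terrace
Level 3: closet
den first appears at level 2.

2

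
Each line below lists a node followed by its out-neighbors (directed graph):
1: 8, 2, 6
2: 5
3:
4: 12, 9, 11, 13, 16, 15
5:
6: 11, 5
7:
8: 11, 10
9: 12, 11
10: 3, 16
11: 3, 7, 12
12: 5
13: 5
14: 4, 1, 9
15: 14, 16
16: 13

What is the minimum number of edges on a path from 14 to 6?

Level 0: 14
Level 1: 1, 4, 9
Level 2: 2, 6, 8, 11, 12, 13, 15, 16
Level 3: 3, 5, 7, 10
6 first appears at level 2.

2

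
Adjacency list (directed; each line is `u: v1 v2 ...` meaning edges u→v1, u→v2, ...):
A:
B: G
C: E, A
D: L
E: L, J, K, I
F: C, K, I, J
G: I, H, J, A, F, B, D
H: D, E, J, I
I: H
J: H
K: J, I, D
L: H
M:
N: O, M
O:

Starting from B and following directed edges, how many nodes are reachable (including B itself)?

12

BFS from B visits: B, G, I, H, J, A, F, D, E, C, K, L
Reachable nodes: 12 of 15 total.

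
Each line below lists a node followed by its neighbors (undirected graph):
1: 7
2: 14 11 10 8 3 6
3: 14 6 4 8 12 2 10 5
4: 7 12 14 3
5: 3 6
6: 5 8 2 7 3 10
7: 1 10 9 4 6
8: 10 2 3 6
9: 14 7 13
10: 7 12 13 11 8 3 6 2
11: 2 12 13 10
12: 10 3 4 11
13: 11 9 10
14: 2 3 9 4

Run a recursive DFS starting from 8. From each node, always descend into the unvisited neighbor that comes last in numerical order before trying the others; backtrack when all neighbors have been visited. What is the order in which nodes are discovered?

Visit 8
8 → 10
10 → 13
13 → 11
11 → 12
12 → 4
4 → 14
14 → 9
9 → 7
7 → 6
6 → 5
5 → 3
3 → 2
7 → 1

8, 10, 13, 11, 12, 4, 14, 9, 7, 6, 5, 3, 2, 1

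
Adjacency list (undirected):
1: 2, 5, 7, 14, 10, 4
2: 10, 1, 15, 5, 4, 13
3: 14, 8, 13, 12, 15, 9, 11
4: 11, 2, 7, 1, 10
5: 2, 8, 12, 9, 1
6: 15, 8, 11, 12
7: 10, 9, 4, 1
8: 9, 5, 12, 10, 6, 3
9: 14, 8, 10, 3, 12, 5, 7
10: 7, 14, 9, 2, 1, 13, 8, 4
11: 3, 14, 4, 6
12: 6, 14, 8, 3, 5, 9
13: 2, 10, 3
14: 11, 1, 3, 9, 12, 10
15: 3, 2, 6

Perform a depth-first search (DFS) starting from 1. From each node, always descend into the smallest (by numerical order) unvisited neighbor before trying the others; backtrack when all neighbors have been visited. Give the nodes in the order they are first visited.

Visit 1
1 → 2
2 → 4
4 → 7
7 → 9
9 → 3
3 → 8
8 → 5
5 → 12
12 → 6
6 → 11
11 → 14
14 → 10
10 → 13
6 → 15

1 → 2 → 4 → 7 → 9 → 3 → 8 → 5 → 12 → 6 → 11 → 14 → 10 → 13 → 15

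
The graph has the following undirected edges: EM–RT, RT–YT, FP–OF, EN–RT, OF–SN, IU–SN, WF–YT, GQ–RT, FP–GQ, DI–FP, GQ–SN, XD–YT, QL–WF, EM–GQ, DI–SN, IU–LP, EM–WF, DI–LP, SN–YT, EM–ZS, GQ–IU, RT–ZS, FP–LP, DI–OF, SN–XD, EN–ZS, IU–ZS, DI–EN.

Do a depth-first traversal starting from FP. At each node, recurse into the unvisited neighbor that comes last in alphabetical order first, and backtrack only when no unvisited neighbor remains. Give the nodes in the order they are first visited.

FP → OF → SN → YT → XD → WF → QL → EM → ZS → RT → GQ → IU → LP → DI → EN

Visit FP
FP → OF
OF → SN
SN → YT
YT → XD
YT → WF
WF → QL
WF → EM
EM → ZS
ZS → RT
RT → GQ
GQ → IU
IU → LP
LP → DI
DI → EN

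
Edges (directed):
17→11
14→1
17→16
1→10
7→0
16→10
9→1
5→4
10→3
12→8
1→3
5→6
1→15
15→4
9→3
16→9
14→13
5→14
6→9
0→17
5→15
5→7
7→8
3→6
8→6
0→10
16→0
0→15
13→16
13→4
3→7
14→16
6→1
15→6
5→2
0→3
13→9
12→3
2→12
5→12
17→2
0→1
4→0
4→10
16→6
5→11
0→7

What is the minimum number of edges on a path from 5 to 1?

2

Level 0: 5
Level 1: 2, 4, 6, 7, 11, 12, 14, 15
Level 2: 0, 1, 3, 8, 9, 10, 13, 16
Level 3: 17
1 first appears at level 2.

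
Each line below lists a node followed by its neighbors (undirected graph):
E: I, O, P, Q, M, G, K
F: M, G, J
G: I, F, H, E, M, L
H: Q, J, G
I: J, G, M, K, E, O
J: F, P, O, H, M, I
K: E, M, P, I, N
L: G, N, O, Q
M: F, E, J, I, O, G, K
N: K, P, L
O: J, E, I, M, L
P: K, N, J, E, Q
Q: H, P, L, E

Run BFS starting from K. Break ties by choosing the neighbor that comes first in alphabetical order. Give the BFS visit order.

K → E → I → M → N → P → G → O → Q → J → F → L → H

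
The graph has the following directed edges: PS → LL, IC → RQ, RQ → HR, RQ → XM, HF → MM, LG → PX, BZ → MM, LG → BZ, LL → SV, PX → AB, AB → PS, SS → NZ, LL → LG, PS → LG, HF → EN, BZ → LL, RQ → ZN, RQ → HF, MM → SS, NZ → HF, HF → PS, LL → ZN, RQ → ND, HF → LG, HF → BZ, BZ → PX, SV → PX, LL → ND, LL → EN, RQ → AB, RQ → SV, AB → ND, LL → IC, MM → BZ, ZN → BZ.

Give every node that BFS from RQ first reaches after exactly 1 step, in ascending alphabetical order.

Level 0: RQ
Level 1: AB, HF, HR, ND, SV, XM, ZN
Level 2: BZ, EN, LG, MM, PS, PX
Level 3: LL, SS
Level 4: IC, NZ

AB, HF, HR, ND, SV, XM, ZN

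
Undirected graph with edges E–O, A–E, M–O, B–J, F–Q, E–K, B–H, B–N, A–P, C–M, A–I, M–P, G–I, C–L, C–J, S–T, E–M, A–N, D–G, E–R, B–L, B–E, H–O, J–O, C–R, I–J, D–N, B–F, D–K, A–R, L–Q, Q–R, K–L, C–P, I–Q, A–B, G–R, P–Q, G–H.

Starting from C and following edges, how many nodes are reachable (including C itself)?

18

BFS from C visits: C, R, P, M, L, J, Q, G, E, A, O, K, B, I, F, H, D, N
Reachable nodes: 18 of 20 total.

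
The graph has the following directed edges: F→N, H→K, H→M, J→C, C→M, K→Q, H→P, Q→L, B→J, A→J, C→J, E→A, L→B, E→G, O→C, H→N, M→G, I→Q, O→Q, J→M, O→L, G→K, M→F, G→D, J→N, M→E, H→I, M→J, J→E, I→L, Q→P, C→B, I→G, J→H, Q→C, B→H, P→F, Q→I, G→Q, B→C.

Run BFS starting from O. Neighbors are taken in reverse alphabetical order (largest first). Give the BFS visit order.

O, Q, L, C, P, I, B, M, J, F, G, H, E, N, K, D, A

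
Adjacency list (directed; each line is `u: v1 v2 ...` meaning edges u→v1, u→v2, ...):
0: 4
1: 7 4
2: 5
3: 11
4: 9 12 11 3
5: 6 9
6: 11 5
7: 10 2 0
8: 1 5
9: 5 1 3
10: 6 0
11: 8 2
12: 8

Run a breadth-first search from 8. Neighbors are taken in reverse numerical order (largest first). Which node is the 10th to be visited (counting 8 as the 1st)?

10

Visit 8; enqueue 5, 1 → queue [5, 1]
Visit 5; enqueue 9, 6 → queue [1, 9, 6]
Visit 1; enqueue 7, 4 → queue [9, 6, 7, 4]
Visit 9; enqueue 3 → queue [6, 7, 4, 3]
Visit 6; enqueue 11 → queue [7, 4, 3, 11]
Visit 7; enqueue 10, 2, 0 → queue [4, 3, 11, 10, 2, 0]
Visit 4; enqueue 12 → queue [3, 11, 10, 2, 0, 12]
Visit 3 → queue [11, 10, 2, 0, 12]
Visit 11 → queue [10, 2, 0, 12]
Visit 10 → queue [2, 0, 12]
Visit 2 → queue [0, 12]
Visit 0 → queue [12]
Visit 12 → queue []

Visit order: 8, 5, 1, 9, 6, 7, 4, 3, 11, 10, 2, 0, 12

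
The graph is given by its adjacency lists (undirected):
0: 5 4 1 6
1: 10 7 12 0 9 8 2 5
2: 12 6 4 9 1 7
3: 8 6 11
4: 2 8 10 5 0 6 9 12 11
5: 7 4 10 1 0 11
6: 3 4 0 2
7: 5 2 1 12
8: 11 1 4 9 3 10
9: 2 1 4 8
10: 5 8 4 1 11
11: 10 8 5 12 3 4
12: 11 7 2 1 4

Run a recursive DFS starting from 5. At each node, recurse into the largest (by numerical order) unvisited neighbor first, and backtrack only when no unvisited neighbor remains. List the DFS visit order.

5 → 11 → 12 → 7 → 2 → 9 → 8 → 10 → 4 → 6 → 3 → 0 → 1

Visit 5
5 → 11
11 → 12
12 → 7
7 → 2
2 → 9
9 → 8
8 → 10
10 → 4
4 → 6
6 → 3
6 → 0
0 → 1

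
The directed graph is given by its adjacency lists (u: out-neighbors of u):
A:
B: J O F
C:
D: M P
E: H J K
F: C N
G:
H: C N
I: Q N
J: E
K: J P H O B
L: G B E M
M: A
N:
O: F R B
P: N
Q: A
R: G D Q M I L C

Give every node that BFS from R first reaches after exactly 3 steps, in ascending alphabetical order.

F, H, J, K, O

Level 0: R
Level 1: C, D, G, I, L, M, Q
Level 2: A, B, E, N, P
Level 3: F, H, J, K, O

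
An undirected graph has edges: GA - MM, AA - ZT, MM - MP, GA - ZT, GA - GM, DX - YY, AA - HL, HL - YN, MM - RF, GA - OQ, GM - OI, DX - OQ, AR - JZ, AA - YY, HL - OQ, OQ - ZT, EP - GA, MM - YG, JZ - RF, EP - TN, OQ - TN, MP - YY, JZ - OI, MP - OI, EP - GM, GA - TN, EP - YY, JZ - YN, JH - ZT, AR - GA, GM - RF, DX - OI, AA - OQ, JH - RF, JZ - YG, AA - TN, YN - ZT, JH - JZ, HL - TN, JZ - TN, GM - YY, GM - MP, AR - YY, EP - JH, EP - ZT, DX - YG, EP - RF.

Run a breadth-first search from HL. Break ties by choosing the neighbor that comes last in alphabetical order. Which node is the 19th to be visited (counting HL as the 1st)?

Visit HL; enqueue YN, TN, OQ, AA → queue [YN, TN, OQ, AA]
Visit YN; enqueue ZT, JZ → queue [TN, OQ, AA, ZT, JZ]
Visit TN; enqueue GA, EP → queue [OQ, AA, ZT, JZ, GA, EP]
Visit OQ; enqueue DX → queue [AA, ZT, JZ, GA, EP, DX]
Visit AA; enqueue YY → queue [ZT, JZ, GA, EP, DX, YY]
Visit ZT; enqueue JH → queue [JZ, GA, EP, DX, YY, JH]
Visit JZ; enqueue YG, RF, OI, AR → queue [GA, EP, DX, YY, JH, YG, RF, OI, AR]
Visit GA; enqueue MM, GM → queue [EP, DX, YY, JH, YG, RF, OI, AR, MM, GM]
Visit EP → queue [DX, YY, JH, YG, RF, OI, AR, MM, GM]
Visit DX → queue [YY, JH, YG, RF, OI, AR, MM, GM]
Visit YY; enqueue MP → queue [JH, YG, RF, OI, AR, MM, GM, MP]
Visit JH → queue [YG, RF, OI, AR, MM, GM, MP]
Visit YG → queue [RF, OI, AR, MM, GM, MP]
Visit RF → queue [OI, AR, MM, GM, MP]
Visit OI → queue [AR, MM, GM, MP]
Visit AR → queue [MM, GM, MP]
Visit MM → queue [GM, MP]
Visit GM → queue [MP]
Visit MP → queue []

Visit order: HL, YN, TN, OQ, AA, ZT, JZ, GA, EP, DX, YY, JH, YG, RF, OI, AR, MM, GM, MP

MP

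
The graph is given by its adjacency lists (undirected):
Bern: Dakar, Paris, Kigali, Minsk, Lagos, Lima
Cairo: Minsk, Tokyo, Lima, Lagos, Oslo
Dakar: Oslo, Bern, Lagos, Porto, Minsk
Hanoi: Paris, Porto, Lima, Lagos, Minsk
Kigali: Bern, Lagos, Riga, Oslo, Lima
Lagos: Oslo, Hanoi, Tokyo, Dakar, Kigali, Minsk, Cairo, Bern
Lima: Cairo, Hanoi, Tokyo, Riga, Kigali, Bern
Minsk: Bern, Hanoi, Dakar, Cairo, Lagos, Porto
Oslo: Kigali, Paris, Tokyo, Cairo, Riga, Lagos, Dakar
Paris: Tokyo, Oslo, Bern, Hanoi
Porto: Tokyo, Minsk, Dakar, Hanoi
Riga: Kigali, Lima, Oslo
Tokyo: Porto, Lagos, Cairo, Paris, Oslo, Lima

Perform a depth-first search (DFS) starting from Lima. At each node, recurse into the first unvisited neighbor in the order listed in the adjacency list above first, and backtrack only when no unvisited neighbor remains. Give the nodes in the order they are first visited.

Visit Lima
Lima → Cairo
Cairo → Minsk
Minsk → Bern
Bern → Dakar
Dakar → Oslo
Oslo → Kigali
Kigali → Lagos
Lagos → Hanoi
Hanoi → Paris
Paris → Tokyo
Tokyo → Porto
Kigali → Riga

Lima, Cairo, Minsk, Bern, Dakar, Oslo, Kigali, Lagos, Hanoi, Paris, Tokyo, Porto, Riga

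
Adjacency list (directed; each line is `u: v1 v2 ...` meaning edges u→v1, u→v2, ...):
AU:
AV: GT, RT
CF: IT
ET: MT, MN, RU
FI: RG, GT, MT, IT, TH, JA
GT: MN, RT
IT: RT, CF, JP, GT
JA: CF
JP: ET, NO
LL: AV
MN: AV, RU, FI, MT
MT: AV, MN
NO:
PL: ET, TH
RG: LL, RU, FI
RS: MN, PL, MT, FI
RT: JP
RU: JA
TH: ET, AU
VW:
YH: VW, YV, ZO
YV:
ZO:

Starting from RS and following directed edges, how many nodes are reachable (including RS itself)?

BFS from RS visits: RS, PL, MT, MN, FI, TH, ET, AV, RU, RG, JA, IT, GT, AU, RT, LL, CF, JP, NO
Reachable nodes: 19 of 23 total.

19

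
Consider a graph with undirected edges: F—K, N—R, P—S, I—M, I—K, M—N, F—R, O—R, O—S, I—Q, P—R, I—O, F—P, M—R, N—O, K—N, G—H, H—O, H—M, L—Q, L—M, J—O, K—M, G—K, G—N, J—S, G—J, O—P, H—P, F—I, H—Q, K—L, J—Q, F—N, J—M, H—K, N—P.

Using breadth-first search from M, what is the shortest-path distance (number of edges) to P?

Level 0: M
Level 1: H, I, J, K, L, N, R
Level 2: F, G, O, P, Q, S
P first appears at level 2.

2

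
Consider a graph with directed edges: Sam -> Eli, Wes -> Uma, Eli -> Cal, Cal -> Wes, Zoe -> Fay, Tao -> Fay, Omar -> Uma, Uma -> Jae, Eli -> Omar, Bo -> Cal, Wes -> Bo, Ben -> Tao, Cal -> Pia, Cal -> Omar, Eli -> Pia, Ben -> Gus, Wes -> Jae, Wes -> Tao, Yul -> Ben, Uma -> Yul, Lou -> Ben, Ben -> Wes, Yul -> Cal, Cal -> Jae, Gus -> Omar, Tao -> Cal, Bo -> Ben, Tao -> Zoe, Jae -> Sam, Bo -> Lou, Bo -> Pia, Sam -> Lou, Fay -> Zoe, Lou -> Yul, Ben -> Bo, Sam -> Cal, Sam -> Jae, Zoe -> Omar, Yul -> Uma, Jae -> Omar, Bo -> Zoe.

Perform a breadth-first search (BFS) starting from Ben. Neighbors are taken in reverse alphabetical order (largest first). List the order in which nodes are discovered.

Visit Ben; enqueue Wes, Tao, Gus, Bo → queue [Wes, Tao, Gus, Bo]
Visit Wes; enqueue Uma, Jae → queue [Tao, Gus, Bo, Uma, Jae]
Visit Tao; enqueue Zoe, Fay, Cal → queue [Gus, Bo, Uma, Jae, Zoe, Fay, Cal]
Visit Gus; enqueue Omar → queue [Bo, Uma, Jae, Zoe, Fay, Cal, Omar]
Visit Bo; enqueue Pia, Lou → queue [Uma, Jae, Zoe, Fay, Cal, Omar, Pia, Lou]
Visit Uma; enqueue Yul → queue [Jae, Zoe, Fay, Cal, Omar, Pia, Lou, Yul]
Visit Jae; enqueue Sam → queue [Zoe, Fay, Cal, Omar, Pia, Lou, Yul, Sam]
Visit Zoe → queue [Fay, Cal, Omar, Pia, Lou, Yul, Sam]
Visit Fay → queue [Cal, Omar, Pia, Lou, Yul, Sam]
Visit Cal → queue [Omar, Pia, Lou, Yul, Sam]
Visit Omar → queue [Pia, Lou, Yul, Sam]
Visit Pia → queue [Lou, Yul, Sam]
Visit Lou → queue [Yul, Sam]
Visit Yul → queue [Sam]
Visit Sam; enqueue Eli → queue [Eli]
Visit Eli → queue []

Ben, Wes, Tao, Gus, Bo, Uma, Jae, Zoe, Fay, Cal, Omar, Pia, Lou, Yul, Sam, Eli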